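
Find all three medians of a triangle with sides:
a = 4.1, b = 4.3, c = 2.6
Median formula: m_a = ½√(2b² + 2c² − a²) (and cyclically). a² = 16.81, b² = 18.49, c² = 6.76.
m_a = ½√(2·18.49 + 2·6.76 − 16.81) = ½√33.69 ≈ ½·5.80431 ≈ 2.90215
m_b = ½√(2·16.81 + 2·6.76 − 18.49) = ½√28.65 ≈ ½·5.35257 ≈ 2.67628
m_c = ½√(2·16.81 + 2·18.49 − 6.76) = ½√63.84 ≈ ½·7.98999 ≈ 3.995

m_a = 2.902, m_b = 2.676, m_c = 3.995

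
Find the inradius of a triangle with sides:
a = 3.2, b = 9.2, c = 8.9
r = Area/s where s is the semi-perimeter.
s = (3.2 + 9.2 + 8.9)/2 = 21.3/2 = 10.65
Area = √(s(s−a)(s−b)(s−c)) = √(10.65·7.45·1.45·1.75) ≈ √201.332 ≈ 14.1891
r ≈ 14.1891/10.65 ≈ 1.33231

r = 1.332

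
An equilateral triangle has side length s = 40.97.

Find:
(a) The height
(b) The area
(a) The height splits the triangle into two 30-60-90 halves: h = s·√3/2 = 40.97·1.73205/2 ≈ 70.9621/2 ≈ 35.4811
(b) Area = (√3/4)·s² = (√3/4)·40.97² = (√3/4)·1678.5409 ≈ 0.433013·1678.5409 ≈ 726.83

Height = 35.48, Area = 726.8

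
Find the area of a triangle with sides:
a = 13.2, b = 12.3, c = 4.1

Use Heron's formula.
s = (13.2 + 12.3 + 4.1)/2 = 29.6/2 = 14.8
s − a = 1.6, s − b = 2.5, s − c = 10.7
s(s−a)(s−b)(s−c) = 14.8·1.6·2.5·10.7 ≈ 633.44
Area = √633.44 ≈ 25.1682

Area = 25.17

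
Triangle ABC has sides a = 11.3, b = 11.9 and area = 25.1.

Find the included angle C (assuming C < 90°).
Area = ½·a·b·sin(C)  ⇒  sin(C) = 2·Area/(a·b) = 2·25.1/(11.3·11.9) = 50.2/134.47 ≈ 0.373317
C = arcsin(0.373317) ≈ 21.9204° (taking the acute solution since C < 90°)

C = 21.92°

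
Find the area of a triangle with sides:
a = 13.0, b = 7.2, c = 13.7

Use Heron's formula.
s = (13.0 + 7.2 + 13.7)/2 = 33.9/2 = 16.95
s − a = 3.95, s − b = 9.75, s − c = 3.25
s(s−a)(s−b)(s−c) = 16.95·3.95·9.75·3.25 ≈ 2121.56
Area = √2121.56 ≈ 46.0604

Area = 46.06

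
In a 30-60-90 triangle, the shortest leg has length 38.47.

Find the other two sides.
In a 30-60-90 triangle the sides are in ratio 1 : √3 : 2 (short leg : long leg : hypotenuse).
Long leg = 38.47·√3 ≈ 38.47·1.73205 ≈ 66.632
Hypotenuse = 2·38.47 = 76.94

Long leg = 38.47√3 = 66.63, Hypotenuse = 76.94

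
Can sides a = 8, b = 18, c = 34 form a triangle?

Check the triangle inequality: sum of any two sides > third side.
a + b vs c: 8 + 18 = 26 ≤ 34  ✗
a + c vs b: 8 + 34 = 42 > 18  ✓
b + c vs a: 18 + 34 = 52 > 8  ✓

No: 8 + 18 = 26 is not > 34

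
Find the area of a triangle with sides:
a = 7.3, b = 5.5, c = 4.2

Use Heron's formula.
s = (7.3 + 5.5 + 4.2)/2 = 17/2 = 8.5
s − a = 1.2, s − b = 3, s − c = 4.3
s(s−a)(s−b)(s−c) = 8.5·1.2·3·4.3 ≈ 131.58
Area = √131.58 ≈ 11.4708

Area = 11.47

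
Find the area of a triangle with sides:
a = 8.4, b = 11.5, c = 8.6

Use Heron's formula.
s = (8.4 + 11.5 + 8.6)/2 = 28.5/2 = 14.25
s − a = 5.85, s − b = 2.75, s − c = 5.65
s(s−a)(s−b)(s−c) = 14.25·5.85·2.75·5.65 ≈ 1295.24
Area = √1295.24 ≈ 35.9895

Area = 35.99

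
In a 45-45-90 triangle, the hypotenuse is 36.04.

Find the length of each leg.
In a 45-45-90 triangle hypotenuse = leg·√2, so leg = hypotenuse/√2.
Leg = 36.04/√2 ≈ 36.04/1.41421 ≈ 25.4841

Each leg = 25.48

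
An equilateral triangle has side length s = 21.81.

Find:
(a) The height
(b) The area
(a) The height splits the triangle into two 30-60-90 halves: h = s·√3/2 = 21.81·1.73205/2 ≈ 37.776/2 ≈ 18.888
(b) Area = (√3/4)·s² = (√3/4)·21.81² = (√3/4)·475.6761 ≈ 0.433013·475.6761 ≈ 205.974

Height = 18.89, Area = 206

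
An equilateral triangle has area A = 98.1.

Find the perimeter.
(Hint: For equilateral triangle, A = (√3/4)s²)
A = (√3/4)s²  ⇒  s² = 4A/√3 = 4·98.1/√3 = 392.4/1.73205 ≈ 226.552
s ≈ √226.552 ≈ 15.0517
Perimeter = 3s ≈ 3·15.0517 ≈ 45.155

Perimeter = 45.15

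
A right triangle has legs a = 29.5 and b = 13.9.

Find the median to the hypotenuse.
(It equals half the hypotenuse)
Hypotenuse c = √(a² + b²) = √(870.25 + 193.21) = √1063.46 ≈ 32.6107
Median to hypotenuse = c/2 ≈ 32.6107/2 ≈ 16.3054

Median = 16.31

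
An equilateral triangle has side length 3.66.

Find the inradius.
r = Area/s with s the semi-perimeter.
Area = (√3/4)·3.66² = (√3/4)·13.3956 ≈ 0.433013·13.3956 ≈ 5.80046
s = 3·3.66/2 = 5.49
r ≈ 5.80046/5.49 ≈ 1.05655
(Equivalently r = side/(2√3) = 3.66/3.4641 ≈ 1.05655.)

r = 1.057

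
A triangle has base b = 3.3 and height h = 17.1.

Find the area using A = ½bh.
A = ½·b·h = ½·3.3·17.1 = ½·56.43 = 28.215

Area = 28.215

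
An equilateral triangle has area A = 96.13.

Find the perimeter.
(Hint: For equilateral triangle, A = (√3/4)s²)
A = (√3/4)s²  ⇒  s² = 4A/√3 = 4·96.13/√3 = 384.52/1.73205 ≈ 222.003
s ≈ √222.003 ≈ 14.8998
Perimeter = 3s ≈ 3·14.8998 ≈ 44.6993

Perimeter = 44.7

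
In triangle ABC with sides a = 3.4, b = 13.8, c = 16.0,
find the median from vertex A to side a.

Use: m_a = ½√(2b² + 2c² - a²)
m_a = ½√(2·13.8² + 2·16.0² − 3.4²) = ½√(2·190.44 + 2·256 − 11.56) = ½√(380.88 + 512 − 11.56) = ½√881.32
√881.32 ≈ 29.687, so m_a ≈ 14.8435

m_a = 14.84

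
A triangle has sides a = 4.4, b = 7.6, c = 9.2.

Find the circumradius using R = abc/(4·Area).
First find the area with Heron's formula.
s = (4.4 + 7.6 + 9.2)/2 = 10.6
Area = √(s(s−a)(s−b)(s−c)) = √(10.6·6.2·3·1.4) ≈ √276.024 ≈ 16.614
abc = 4.4·7.6·9.2 = 307.648
R = abc/(4·Area) ≈ 307.648/(4·16.614) = 307.648/66.4559 ≈ 4.62936

R = 4.629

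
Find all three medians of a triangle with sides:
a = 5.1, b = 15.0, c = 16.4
Median formula: m_a = ½√(2b² + 2c² − a²) (and cyclically). a² = 26.01, b² = 225, c² = 268.96.
m_a = ½√(2·225 + 2·268.96 − 26.01) = ½√961.91 ≈ ½·31.0147 ≈ 15.5073
m_b = ½√(2·26.01 + 2·268.96 − 225) = ½√364.94 ≈ ½·19.1034 ≈ 9.5517
m_c = ½√(2·26.01 + 2·225 − 268.96) = ½√233.06 ≈ ½·15.2663 ≈ 7.63315

m_a = 15.51, m_b = 9.552, m_c = 7.633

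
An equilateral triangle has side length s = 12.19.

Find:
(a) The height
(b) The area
(a) The height splits the triangle into two 30-60-90 halves: h = s·√3/2 = 12.19·1.73205/2 ≈ 21.1137/2 ≈ 10.5568
(b) Area = (√3/4)·s² = (√3/4)·12.19² = (√3/4)·148.5961 ≈ 0.433013·148.5961 ≈ 64.344

Height = 10.56, Area = 64.34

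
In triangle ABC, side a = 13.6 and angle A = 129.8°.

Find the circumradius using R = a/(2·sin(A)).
R = a/(2·sin(A)) = 13.6/(2·sin(129.8°))
sin(129.8°) ≈ 0.768284
R ≈ 13.6/(2·0.768284) = 13.6/1.53657 ≈ 8.8509

R = 8.851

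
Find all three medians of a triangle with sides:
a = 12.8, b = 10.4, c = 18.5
Median formula: m_a = ½√(2b² + 2c² − a²) (and cyclically). a² = 163.84, b² = 108.16, c² = 342.25.
m_a = ½√(2·108.16 + 2·342.25 − 163.84) = ½√736.98 ≈ ½·27.1474 ≈ 13.5737
m_b = ½√(2·163.84 + 2·342.25 − 108.16) = ½√904.02 ≈ ½·30.0669 ≈ 15.0335
m_c = ½√(2·163.84 + 2·108.16 − 342.25) = ½√201.75 ≈ ½·14.2039 ≈ 7.10194

m_a = 13.57, m_b = 15.03, m_c = 7.102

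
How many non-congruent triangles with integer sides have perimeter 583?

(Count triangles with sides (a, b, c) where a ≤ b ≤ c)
Let a ≤ b ≤ c with a + b + c = 583. The only binding inequality is a + b > c, i.e. 583 − c > c, so c < 583/2; and c ≥ 583/3 since c is the largest side.
So 195 ≤ c ≤ 291. For each c, b runs from ⌈(583 − c)/2⌉ up to c (then a = 583 − b − c satisfies 1 ≤ a ≤ b automatically), giving c − ⌈(583 − c)/2⌉ + 1 choices.
Summing over c: 2 + 3 + 5 + 6 + … + 144 + 146  (97 terms, c = 195, …, 291) = 7154
Check (closed form: nearest integer to p²/48 for even p, (p+3)²/48 for odd p): (583+3)²/48 = 586²/48 = 343396/48 ≈ 7154.08 → 7154

7154 triangles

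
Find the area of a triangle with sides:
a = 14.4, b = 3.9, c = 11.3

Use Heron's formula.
s = (14.4 + 3.9 + 11.3)/2 = 29.6/2 = 14.8
s − a = 0.4, s − b = 10.9, s − c = 3.5
s(s−a)(s−b)(s−c) = 14.8·0.4·10.9·3.5 ≈ 225.848
Area = √225.848 ≈ 15.0282

Area = 15.03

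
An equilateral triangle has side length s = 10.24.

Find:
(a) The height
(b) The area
(a) The height splits the triangle into two 30-60-90 halves: h = s·√3/2 = 10.24·1.73205/2 ≈ 17.7362/2 ≈ 8.8681
(b) Area = (√3/4)·s² = (√3/4)·10.24² = (√3/4)·104.8576 ≈ 0.433013·104.8576 ≈ 45.4047

Height = 8.868, Area = 45.4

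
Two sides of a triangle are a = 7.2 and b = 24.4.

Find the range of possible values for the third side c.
Triangle inequality: |a − b| < c < a + b
|a − b| = |7.2 − 24.4| = 17.2
a + b = 7.2 + 24.4 = 31.6

17.2 < c < 31.6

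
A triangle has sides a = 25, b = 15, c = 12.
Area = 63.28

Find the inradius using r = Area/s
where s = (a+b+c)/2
s = (25 + 15 + 12)/2 = 52/2 = 26
r = Area/s = 63.28/26 ≈ 2.43385

r = 2.434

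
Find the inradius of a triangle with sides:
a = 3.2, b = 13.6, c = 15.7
r = Area/s where s is the semi-perimeter.
s = (3.2 + 13.6 + 15.7)/2 = 32.5/2 = 16.25
Area = √(s(s−a)(s−b)(s−c)) = √(16.25·13.05·2.65·0.55) ≈ √309.081 ≈ 17.5807
r ≈ 17.5807/16.25 ≈ 1.08189

r = 1.082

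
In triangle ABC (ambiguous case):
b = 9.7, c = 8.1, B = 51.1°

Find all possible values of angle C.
b/sin(B) = c/sin(C)  ⇒  sin(C) = c·sin(B)/b = 8.1·sin(51.1°)/9.7
sin(51.1°) ≈ 0.778243
sin(C) ≈ 8.1·0.778243/9.7 ≈ 6.30377/9.7 ≈ 0.649873
Candidate 1: C₁ = arcsin(0.649873) ≈ 40.532°  →  A = 180° − 51.1° − 40.532° ≈ 88.368° > 0, valid
Candidate 2: C₂ = 180° − C₁ ≈ 139.468°  →  A = 180° − 51.1° − 139.468° ≈ -10.568° ≤ 0, not a valid triangle

C = 40.53° (one solution)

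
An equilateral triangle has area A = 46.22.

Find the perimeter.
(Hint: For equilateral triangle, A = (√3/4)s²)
A = (√3/4)s²  ⇒  s² = 4A/√3 = 4·46.22/√3 = 184.88/1.73205 ≈ 106.741
s ≈ √106.741 ≈ 10.3315
Perimeter = 3s ≈ 3·10.3315 ≈ 30.9946

Perimeter = 30.99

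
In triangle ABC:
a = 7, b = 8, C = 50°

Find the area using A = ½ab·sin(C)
A = ½·a·b·sin(C) = ½·7·8·sin(50°)
sin(50°) ≈ 0.766044
A ≈ ½·56·0.766044 = 28·0.766044 ≈ 21.4492

Area = 21.45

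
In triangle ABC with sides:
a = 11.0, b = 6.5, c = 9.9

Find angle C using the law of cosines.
c² = a² + b² − 2ab·cos(C)  ⇒  cos(C) = (a² + b² − c²)/(2ab)
cos(C) = (11.0² + 6.5² − 9.9²)/(2·11.0·6.5) = (121 + 42.25 − 98.01)/143 = 65.24/143 ≈ 0.456224
C = arccos(0.456224) ≈ 62.8563°

C = 62.86°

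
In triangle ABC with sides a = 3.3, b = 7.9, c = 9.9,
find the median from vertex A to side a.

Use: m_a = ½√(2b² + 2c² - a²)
m_a = ½√(2·7.9² + 2·9.9² − 3.3²) = ½√(2·62.41 + 2·98.01 − 10.89) = ½√(124.82 + 196.02 − 10.89) = ½√309.95
√309.95 ≈ 17.6054, so m_a ≈ 8.8027

m_a = 8.803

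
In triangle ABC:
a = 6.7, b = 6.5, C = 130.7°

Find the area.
Two sides and the included angle (SAS): A = ½·a·b·sin(C) = ½·6.7·6.5·sin(130.7°)
sin(130.7°) ≈ 0.758134
A ≈ ½·43.55·0.758134 = 21.775·0.758134 ≈ 16.5084

Area = 16.51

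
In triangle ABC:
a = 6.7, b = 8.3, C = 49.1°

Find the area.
Two sides and the included angle (SAS): A = ½·a·b·sin(C) = ½·6.7·8.3·sin(49.1°)
sin(49.1°) ≈ 0.755853
A ≈ ½·55.61·0.755853 = 27.805·0.755853 ≈ 21.0165

Area = 21.02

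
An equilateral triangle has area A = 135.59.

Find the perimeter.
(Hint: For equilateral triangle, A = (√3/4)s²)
A = (√3/4)s²  ⇒  s² = 4A/√3 = 4·135.59/√3 = 542.36/1.73205 ≈ 313.132
s ≈ √313.132 ≈ 17.6955
Perimeter = 3s ≈ 3·17.6955 ≈ 53.0866

Perimeter = 53.09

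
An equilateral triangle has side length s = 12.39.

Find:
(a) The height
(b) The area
(a) The height splits the triangle into two 30-60-90 halves: h = s·√3/2 = 12.39·1.73205/2 ≈ 21.4601/2 ≈ 10.7301
(b) Area = (√3/4)·s² = (√3/4)·12.39² = (√3/4)·153.5121 ≈ 0.433013·153.5121 ≈ 66.4727

Height = 10.73, Area = 66.47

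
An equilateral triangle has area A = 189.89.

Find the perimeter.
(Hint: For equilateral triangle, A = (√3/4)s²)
A = (√3/4)s²  ⇒  s² = 4A/√3 = 4·189.89/√3 = 759.56/1.73205 ≈ 438.532
s ≈ √438.532 ≈ 20.9412
Perimeter = 3s ≈ 3·20.9412 ≈ 62.8235

Perimeter = 62.82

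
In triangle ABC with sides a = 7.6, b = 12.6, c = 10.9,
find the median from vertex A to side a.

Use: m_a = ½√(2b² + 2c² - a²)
m_a = ½√(2·12.6² + 2·10.9² − 7.6²) = ½√(2·158.76 + 2·118.81 − 57.76) = ½√(317.52 + 237.62 − 57.76) = ½√497.38
√497.38 ≈ 22.302, so m_a ≈ 11.151

m_a = 11.15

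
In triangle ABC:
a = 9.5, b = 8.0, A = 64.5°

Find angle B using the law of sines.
a/sin(A) = b/sin(B)  ⇒  sin(B) = b·sin(A)/a = 8.0·sin(64.5°)/9.5
sin(64.5°) ≈ 0.902585
sin(B) ≈ 8.0·0.902585/9.5 ≈ 7.22068/9.5 ≈ 0.760072
B = arcsin(0.760072) ≈ 49.4705°
(Since b ≤ a we need B ≤ A, so the obtuse alternative 180° − 49.4705° ≈ 130.529° is rejected.)

B = 49.47°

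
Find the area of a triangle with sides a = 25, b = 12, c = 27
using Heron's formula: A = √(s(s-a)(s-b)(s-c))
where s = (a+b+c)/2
s = (25 + 12 + 27)/2 = 64/2 = 32
s − a = 7, s − b = 20, s − c = 5
s(s−a)(s−b)(s−c) = 32·7·20·5 = 22400
Area = √22400 ≈ 149.666

s = 32.0, Area = 149.7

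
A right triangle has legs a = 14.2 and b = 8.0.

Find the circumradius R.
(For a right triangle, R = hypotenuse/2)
Hypotenuse c = √(a² + b²) = √(201.64 + 64) = √265.64 ≈ 16.2985
R = c/2 ≈ 16.2985/2 ≈ 8.14923

R = 8.149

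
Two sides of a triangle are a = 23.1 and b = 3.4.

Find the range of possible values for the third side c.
Triangle inequality: |a − b| < c < a + b
|a − b| = |23.1 − 3.4| = 19.7
a + b = 23.1 + 3.4 = 26.5

19.7 < c < 26.5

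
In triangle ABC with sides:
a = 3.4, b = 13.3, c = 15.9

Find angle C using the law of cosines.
c² = a² + b² − 2ab·cos(C)  ⇒  cos(C) = (a² + b² − c²)/(2ab)
cos(C) = (3.4² + 13.3² − 15.9²)/(2·3.4·13.3) = (11.56 + 176.89 − 252.81)/90.44 = -64.36/90.44 ≈ -0.711632
C = arccos(-0.711632) ≈ 135.368°

C = 135.4°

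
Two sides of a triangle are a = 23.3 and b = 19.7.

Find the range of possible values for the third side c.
Triangle inequality: |a − b| < c < a + b
|a − b| = |23.3 − 19.7| = 3.6
a + b = 23.3 + 19.7 = 43

3.6 < c < 43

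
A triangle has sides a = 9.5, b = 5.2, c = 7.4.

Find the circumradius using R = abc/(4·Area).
First find the area with Heron's formula.
s = (9.5 + 5.2 + 7.4)/2 = 11.05
Area = √(s(s−a)(s−b)(s−c)) = √(11.05·1.55·5.85·3.65) ≈ √365.715 ≈ 19.1237
abc = 9.5·5.2·7.4 = 365.56
R = abc/(4·Area) ≈ 365.56/(4·19.1237) = 365.56/76.4947 ≈ 4.77889

R = 4.779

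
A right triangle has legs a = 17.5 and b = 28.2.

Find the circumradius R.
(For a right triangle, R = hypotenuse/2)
Hypotenuse c = √(a² + b²) = √(306.25 + 795.24) = √1101.49 ≈ 33.1887
R = c/2 ≈ 33.1887/2 ≈ 16.5944

R = 16.59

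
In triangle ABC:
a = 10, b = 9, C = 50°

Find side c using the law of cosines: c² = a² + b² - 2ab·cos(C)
c² = 10² + 9² − 2·10·9·cos(50°)
cos(50°) ≈ 0.642788
c² ≈ 100 + 81 − 180·(0.642788) ≈ 181 − 115.702 ≈ 65.2982
c ≈ √65.2982 ≈ 8.08073

c = 8.081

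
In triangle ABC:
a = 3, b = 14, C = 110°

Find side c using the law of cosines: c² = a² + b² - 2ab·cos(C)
c² = 3² + 14² − 2·3·14·cos(110°)
cos(110°) ≈ -0.34202
c² ≈ 9 + 196 − 84·(-0.34202) ≈ 205 + 28.7297 ≈ 233.73
c ≈ √233.73 ≈ 15.2882

c = 15.29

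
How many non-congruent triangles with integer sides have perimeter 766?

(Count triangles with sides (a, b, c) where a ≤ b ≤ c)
Let a ≤ b ≤ c with a + b + c = 766. The only binding inequality is a + b > c, i.e. 766 − c > c, so c < 766/2; and c ≥ 766/3 since c is the largest side.
So 256 ≤ c ≤ 382. For each c, b runs from ⌈(766 − c)/2⌉ up to c (then a = 766 − b − c satisfies 1 ≤ a ≤ b automatically), giving c − ⌈(766 − c)/2⌉ + 1 choices.
Summing over c: 2 + 3 + 5 + 6 + … + 189 + 191  (127 terms, c = 256, …, 382) = 12224
Check (closed form: nearest integer to p²/48 for even p, (p+3)²/48 for odd p): 766²/48 = 586756/48 ≈ 12224.08 → 12224

12224 triangles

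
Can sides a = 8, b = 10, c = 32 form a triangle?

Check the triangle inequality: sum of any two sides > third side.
a + b vs c: 8 + 10 = 18 ≤ 32  ✗
a + c vs b: 8 + 32 = 40 > 10  ✓
b + c vs a: 10 + 32 = 42 > 8  ✓

No: 8 + 10 = 18 is not > 32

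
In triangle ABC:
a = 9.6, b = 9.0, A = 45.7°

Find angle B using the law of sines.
a/sin(A) = b/sin(B)  ⇒  sin(B) = b·sin(A)/a = 9.0·sin(45.7°)/9.6
sin(45.7°) ≈ 0.715693
sin(B) ≈ 9.0·0.715693/9.6 ≈ 6.44123/9.6 ≈ 0.670962
B = arcsin(0.670962) ≈ 42.1414°
(Since b ≤ a we need B ≤ A, so the obtuse alternative 180° − 42.1414° ≈ 137.859° is rejected.)

B = 42.14°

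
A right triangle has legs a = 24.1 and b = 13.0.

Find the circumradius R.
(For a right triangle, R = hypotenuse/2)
Hypotenuse c = √(a² + b²) = √(580.81 + 169) = √749.81 ≈ 27.3827
R = c/2 ≈ 27.3827/2 ≈ 13.6913

R = 13.69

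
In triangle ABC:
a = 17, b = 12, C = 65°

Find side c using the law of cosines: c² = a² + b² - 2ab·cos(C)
c² = 17² + 12² − 2·17·12·cos(65°)
cos(65°) ≈ 0.422618
c² ≈ 289 + 144 − 408·(0.422618) ≈ 433 − 172.428 ≈ 260.572
c ≈ √260.572 ≈ 16.1422

c = 16.14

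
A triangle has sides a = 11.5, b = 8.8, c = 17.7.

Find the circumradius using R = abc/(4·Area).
First find the area with Heron's formula.
s = (11.5 + 8.8 + 17.7)/2 = 19
Area = √(s(s−a)(s−b)(s−c)) = √(19·7.5·10.2·1.3) ≈ √1889.55 ≈ 43.469
abc = 11.5·8.8·17.7 = 1791.24
R = abc/(4·Area) ≈ 1791.24/(4·43.469) = 1791.24/173.876 ≈ 10.3018

R = 10.3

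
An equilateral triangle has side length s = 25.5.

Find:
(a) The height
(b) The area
(a) The height splits the triangle into two 30-60-90 halves: h = s·√3/2 = 25.5·1.73205/2 ≈ 44.1673/2 ≈ 22.0836
(b) Area = (√3/4)·s² = (√3/4)·25.5² = (√3/4)·650.25 ≈ 0.433013·650.25 ≈ 281.567

Height = 22.08, Area = 281.6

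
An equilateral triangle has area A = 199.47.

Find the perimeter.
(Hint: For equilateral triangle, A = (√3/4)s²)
A = (√3/4)s²  ⇒  s² = 4A/√3 = 4·199.47/√3 = 797.88/1.73205 ≈ 460.656
s ≈ √460.656 ≈ 21.4629
Perimeter = 3s ≈ 3·21.4629 ≈ 64.3887

Perimeter = 64.39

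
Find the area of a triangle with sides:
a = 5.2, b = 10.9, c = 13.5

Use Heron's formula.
s = (5.2 + 10.9 + 13.5)/2 = 29.6/2 = 14.8
s − a = 9.6, s − b = 3.9, s − c = 1.3
s(s−a)(s−b)(s−c) = 14.8·9.6·3.9·1.3 ≈ 720.346
Area = √720.346 ≈ 26.8393

Area = 26.84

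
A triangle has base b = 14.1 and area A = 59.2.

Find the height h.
A = ½·b·h  ⇒  h = 2A/b = 2·59.2/14.1 = 118.4/14.1 ≈ 8.39716

h = 8.397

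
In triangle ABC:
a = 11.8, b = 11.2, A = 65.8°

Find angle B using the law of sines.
a/sin(A) = b/sin(B)  ⇒  sin(B) = b·sin(A)/a = 11.2·sin(65.8°)/11.8
sin(65.8°) ≈ 0.91212
sin(B) ≈ 11.2·0.91212/11.8 ≈ 10.2157/11.8 ≈ 0.865741
B = arcsin(0.865741) ≈ 59.9674°
(Since b ≤ a we need B ≤ A, so the obtuse alternative 180° − 59.9674° ≈ 120.033° is rejected.)

B = 59.97°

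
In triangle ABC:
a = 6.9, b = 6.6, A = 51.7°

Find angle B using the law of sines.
a/sin(A) = b/sin(B)  ⇒  sin(B) = b·sin(A)/a = 6.6·sin(51.7°)/6.9
sin(51.7°) ≈ 0.784776
sin(B) ≈ 6.6·0.784776/6.9 ≈ 5.17952/6.9 ≈ 0.750656
B = arcsin(0.750656) ≈ 48.6472°
(Since b ≤ a we need B ≤ A, so the obtuse alternative 180° − 48.6472° ≈ 131.353° is rejected.)

B = 48.65°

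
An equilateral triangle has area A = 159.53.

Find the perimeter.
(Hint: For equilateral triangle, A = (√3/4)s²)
A = (√3/4)s²  ⇒  s² = 4A/√3 = 4·159.53/√3 = 638.12/1.73205 ≈ 368.419
s ≈ √368.419 ≈ 19.1942
Perimeter = 3s ≈ 3·19.1942 ≈ 57.5827

Perimeter = 57.58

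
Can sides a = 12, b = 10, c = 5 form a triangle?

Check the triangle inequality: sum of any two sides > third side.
a + b vs c: 12 + 10 = 22 > 5  ✓
a + c vs b: 12 + 5 = 17 > 10  ✓
b + c vs a: 10 + 5 = 15 > 12  ✓

Yes, triangle inequality satisfied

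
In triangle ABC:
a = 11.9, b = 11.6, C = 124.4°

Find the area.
Two sides and the included angle (SAS): A = ½·a·b·sin(C) = ½·11.9·11.6·sin(124.4°)
sin(124.4°) ≈ 0.825113
A ≈ ½·138.04·0.825113 = 69.02·0.825113 ≈ 56.9493

Area = 56.95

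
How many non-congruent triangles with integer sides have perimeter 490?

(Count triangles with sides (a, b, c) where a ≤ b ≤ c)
Let a ≤ b ≤ c with a + b + c = 490. The only binding inequality is a + b > c, i.e. 490 − c > c, so c < 490/2; and c ≥ 490/3 since c is the largest side.
So 164 ≤ c ≤ 244. For each c, b runs from ⌈(490 − c)/2⌉ up to c (then a = 490 − b − c satisfies 1 ≤ a ≤ b automatically), giving c − ⌈(490 − c)/2⌉ + 1 choices.
Summing over c: 2 + 3 + 5 + 6 + … + 120 + 122  (81 terms, c = 164, …, 244) = 5002
Check (closed form: nearest integer to p²/48 for even p, (p+3)²/48 for odd p): 490²/48 = 240100/48 ≈ 5002.08 → 5002

5002 triangles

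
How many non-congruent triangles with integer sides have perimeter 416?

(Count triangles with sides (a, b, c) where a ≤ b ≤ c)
Let a ≤ b ≤ c with a + b + c = 416. The only binding inequality is a + b > c, i.e. 416 − c > c, so c < 416/2; and c ≥ 416/3 since c is the largest side.
So 139 ≤ c ≤ 207. For each c, b runs from ⌈(416 − c)/2⌉ up to c (then a = 416 − b − c satisfies 1 ≤ a ≤ b automatically), giving c − ⌈(416 − c)/2⌉ + 1 choices.
Summing over c: 1 + 3 + 4 + 6 + … + 102 + 103  (69 terms, c = 139, …, 207) = 3605
Check (closed form: nearest integer to p²/48 for even p, (p+3)²/48 for odd p): 416²/48 = 173056/48 ≈ 3605.33 → 3605

3605 triangles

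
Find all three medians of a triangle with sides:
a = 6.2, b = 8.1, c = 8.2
Median formula: m_a = ½√(2b² + 2c² − a²) (and cyclically). a² = 38.44, b² = 65.61, c² = 67.24.
m_a = ½√(2·65.61 + 2·67.24 − 38.44) = ½√227.26 ≈ ½·15.0751 ≈ 7.53757
m_b = ½√(2·38.44 + 2·67.24 − 65.61) = ½√145.75 ≈ ½·12.0727 ≈ 6.03635
m_c = ½√(2·38.44 + 2·65.61 − 67.24) = ½√140.86 ≈ ½·11.8684 ≈ 5.93422

m_a = 7.538, m_b = 6.036, m_c = 5.934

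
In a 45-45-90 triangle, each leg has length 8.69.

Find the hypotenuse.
In a 45-45-90 triangle the sides are in ratio 1 : 1 : √2, so hypotenuse = leg·√2.
Hypotenuse = 8.69·√2 ≈ 8.69·1.41421 ≈ 12.2895

Hypotenuse = 8.69√2 = 12.29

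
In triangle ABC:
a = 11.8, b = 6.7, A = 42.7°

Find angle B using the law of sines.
a/sin(A) = b/sin(B)  ⇒  sin(B) = b·sin(A)/a = 6.7·sin(42.7°)/11.8
sin(42.7°) ≈ 0.67816
sin(B) ≈ 6.7·0.67816/11.8 ≈ 4.54367/11.8 ≈ 0.385057
B = arcsin(0.385057) ≈ 22.6473°
(Since b ≤ a we need B ≤ A, so the obtuse alternative 180° − 22.6473° ≈ 157.353° is rejected.)

B = 22.65°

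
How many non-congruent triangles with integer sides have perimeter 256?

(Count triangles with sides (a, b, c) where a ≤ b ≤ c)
Let a ≤ b ≤ c with a + b + c = 256. The only binding inequality is a + b > c, i.e. 256 − c > c, so c < 256/2; and c ≥ 256/3 since c is the largest side.
So 86 ≤ c ≤ 127. For each c, b runs from ⌈(256 − c)/2⌉ up to c (then a = 256 − b − c satisfies 1 ≤ a ≤ b automatically), giving c − ⌈(256 − c)/2⌉ + 1 choices.
Summing over c: 2 + 3 + 5 + 6 + … + 62 + 63  (42 terms, c = 86, …, 127) = 1365
Check (closed form: nearest integer to p²/48 for even p, (p+3)²/48 for odd p): 256²/48 = 65536/48 ≈ 1365.33 → 1365

1365 triangles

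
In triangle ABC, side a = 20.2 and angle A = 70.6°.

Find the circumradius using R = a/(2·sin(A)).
R = a/(2·sin(A)) = 20.2/(2·sin(70.6°))
sin(70.6°) ≈ 0.943223
R ≈ 20.2/(2·0.943223) = 20.2/1.88645 ≈ 10.708

R = 10.71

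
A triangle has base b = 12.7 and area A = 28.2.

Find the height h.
A = ½·b·h  ⇒  h = 2A/b = 2·28.2/12.7 = 56.4/12.7 ≈ 4.44094

h = 4.441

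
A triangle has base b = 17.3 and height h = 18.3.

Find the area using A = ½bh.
A = ½·b·h = ½·17.3·18.3 = ½·316.59 = 158.295

Area = 158.295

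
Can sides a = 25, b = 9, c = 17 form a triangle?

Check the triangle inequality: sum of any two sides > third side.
a + b vs c: 25 + 9 = 34 > 17  ✓
a + c vs b: 25 + 17 = 42 > 9  ✓
b + c vs a: 9 + 17 = 26 > 25  ✓

Yes, triangle inequality satisfied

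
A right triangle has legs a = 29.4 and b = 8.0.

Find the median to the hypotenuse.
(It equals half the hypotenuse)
Hypotenuse c = √(a² + b²) = √(864.36 + 64) = √928.36 ≈ 30.469
Median to hypotenuse = c/2 ≈ 30.469/2 ≈ 15.2345

Median = 15.23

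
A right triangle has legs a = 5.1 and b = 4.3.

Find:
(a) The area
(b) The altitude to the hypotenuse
(a) The legs are perpendicular, so Area = ½·a·b = ½·5.1·4.3 = ½·21.93 = 10.965
(b) Hypotenuse c = √(a² + b²) = √(26.01 + 18.49) = √44.5 ≈ 6.67083
    Area = ½·c·h_c  ⇒  h_c = 2·Area/c = 21.93/6.67083 ≈ 3.28745

Area = 10.965, h_c = 3.287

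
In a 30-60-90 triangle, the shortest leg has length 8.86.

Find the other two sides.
In a 30-60-90 triangle the sides are in ratio 1 : √3 : 2 (short leg : long leg : hypotenuse).
Long leg = 8.86·√3 ≈ 8.86·1.73205 ≈ 15.346
Hypotenuse = 2·8.86 = 17.72

Long leg = 8.86√3 = 15.35, Hypotenuse = 17.72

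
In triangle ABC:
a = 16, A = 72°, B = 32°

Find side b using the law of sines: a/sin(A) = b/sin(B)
a/sin(A) = b/sin(B)  ⇒  b = a·sin(B)/sin(A) = 16·sin(32°)/sin(72°)
sin(32°) ≈ 0.529919, sin(72°) ≈ 0.951057
b ≈ 16·0.529919/0.951057 ≈ 8.47871/0.951057 ≈ 8.91504

b = 8.915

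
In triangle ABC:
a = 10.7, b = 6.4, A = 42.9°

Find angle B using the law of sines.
a/sin(A) = b/sin(B)  ⇒  sin(B) = b·sin(A)/a = 6.4·sin(42.9°)/10.7
sin(42.9°) ≈ 0.680721
sin(B) ≈ 6.4·0.680721/10.7 ≈ 4.35661/10.7 ≈ 0.40716
B = arcsin(0.40716) ≈ 24.0266°
(Since b ≤ a we need B ≤ A, so the obtuse alternative 180° − 24.0266° ≈ 155.973° is rejected.)

B = 24.03°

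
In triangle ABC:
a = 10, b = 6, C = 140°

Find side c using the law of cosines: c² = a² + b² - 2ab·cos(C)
c² = 10² + 6² − 2·10·6·cos(140°)
cos(140°) ≈ -0.766044
c² ≈ 100 + 36 − 120·(-0.766044) ≈ 136 + 91.9253 ≈ 227.925
c ≈ √227.925 ≈ 15.0972

c = 15.1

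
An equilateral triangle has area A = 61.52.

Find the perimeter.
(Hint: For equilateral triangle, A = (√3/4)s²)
A = (√3/4)s²  ⇒  s² = 4A/√3 = 4·61.52/√3 = 246.08/1.73205 ≈ 142.074
s ≈ √142.074 ≈ 11.9195
Perimeter = 3s ≈ 3·11.9195 ≈ 35.7585

Perimeter = 35.76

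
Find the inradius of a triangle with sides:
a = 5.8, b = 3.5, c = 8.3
r = Area/s where s is the semi-perimeter.
s = (5.8 + 3.5 + 8.3)/2 = 17.6/2 = 8.8
Area = √(s(s−a)(s−b)(s−c)) = √(8.8·3·5.3·0.5) ≈ √69.96 ≈ 8.36421
r ≈ 8.36421/8.8 ≈ 0.950478

r = 0.9505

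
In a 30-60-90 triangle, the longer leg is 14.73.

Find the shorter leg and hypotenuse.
In a 30-60-90 triangle the sides are in ratio 1 : √3 : 2, so short leg = long leg/√3 and hypotenuse = 2·(short leg).
Short leg = 14.73/√3 ≈ 14.73/1.73205 ≈ 8.50437
Hypotenuse = 2·8.50437 ≈ 17.0087

Short leg = 8.504, Hypotenuse = 17.01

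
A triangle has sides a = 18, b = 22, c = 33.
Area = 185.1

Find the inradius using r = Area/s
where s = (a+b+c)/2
s = (18 + 22 + 33)/2 = 73/2 = 36.5
r = Area/s = 185.1/36.5 ≈ 5.07123

r = 5.071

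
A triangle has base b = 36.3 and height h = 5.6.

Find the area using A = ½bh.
A = ½·b·h = ½·36.3·5.6 = ½·203.28 = 101.64

Area = 101.64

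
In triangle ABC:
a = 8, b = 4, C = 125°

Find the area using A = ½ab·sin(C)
A = ½·a·b·sin(C) = ½·8·4·sin(125°)
sin(125°) ≈ 0.819152
A ≈ ½·32·0.819152 = 16·0.819152 ≈ 13.1064

Area = 13.11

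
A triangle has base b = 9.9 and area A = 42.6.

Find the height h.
A = ½·b·h  ⇒  h = 2A/b = 2·42.6/9.9 = 85.2/9.9 ≈ 8.60606

h = 8.606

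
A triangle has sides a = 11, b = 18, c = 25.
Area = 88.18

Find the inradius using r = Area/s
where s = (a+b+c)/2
s = (11 + 18 + 25)/2 = 54/2 = 27
r = Area/s = 88.18/27 ≈ 3.26593

r = 3.266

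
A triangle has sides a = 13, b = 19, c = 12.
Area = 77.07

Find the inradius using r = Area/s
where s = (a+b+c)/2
s = (13 + 19 + 12)/2 = 44/2 = 22
r = Area/s = 77.07/22 ≈ 3.50318

r = 3.503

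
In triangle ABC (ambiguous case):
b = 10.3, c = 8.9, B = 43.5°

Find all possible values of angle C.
b/sin(B) = c/sin(C)  ⇒  sin(C) = c·sin(B)/b = 8.9·sin(43.5°)/10.3
sin(43.5°) ≈ 0.688355
sin(C) ≈ 8.9·0.688355/10.3 ≈ 6.12636/10.3 ≈ 0.594792
Candidate 1: C₁ = arcsin(0.594792) ≈ 36.4978°  →  A = 180° − 43.5° − 36.4978° ≈ 100.002° > 0, valid
Candidate 2: C₂ = 180° − C₁ ≈ 143.502°  →  A = 180° − 43.5° − 143.502° ≈ -7.0022° ≤ 0, not a valid triangle

C = 36.5° (one solution)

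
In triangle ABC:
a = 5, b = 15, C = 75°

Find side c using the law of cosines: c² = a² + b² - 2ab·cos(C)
c² = 5² + 15² − 2·5·15·cos(75°)
cos(75°) ≈ 0.258819
c² ≈ 25 + 225 − 150·(0.258819) ≈ 250 − 38.8229 ≈ 211.177
c ≈ √211.177 ≈ 14.5319

c = 14.53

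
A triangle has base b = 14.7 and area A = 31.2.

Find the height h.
A = ½·b·h  ⇒  h = 2A/b = 2·31.2/14.7 = 62.4/14.7 ≈ 4.2449

h = 4.245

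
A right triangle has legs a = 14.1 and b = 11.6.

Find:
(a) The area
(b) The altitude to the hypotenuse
(a) The legs are perpendicular, so Area = ½·a·b = ½·14.1·11.6 = ½·163.56 = 81.78
(b) Hypotenuse c = √(a² + b²) = √(198.81 + 134.56) = √333.37 ≈ 18.2584
    Area = ½·c·h_c  ⇒  h_c = 2·Area/c = 163.56/18.2584 ≈ 8.95806

Area = 81.78, h_c = 8.958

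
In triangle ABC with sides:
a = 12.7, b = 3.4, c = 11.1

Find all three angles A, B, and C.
Law of cosines for each angle (a² = 161.29, b² = 11.56, c² = 123.21):
cos(A) = (b² + c² − a²)/(2bc) = (11.56 + 123.21 − 161.29)/(2·3.4·11.1) = -26.52/75.48 ≈ -0.351351  ⇒  A ≈ 110.57°
cos(B) = (a² + c² − b²)/(2ac) = (161.29 + 123.21 − 11.56)/(2·12.7·11.1) = 272.94/281.94 ≈ 0.968078  ⇒  B ≈ 14.5159°
cos(C) = (a² + b² − c²)/(2ab) = (161.29 + 11.56 − 123.21)/(2·12.7·3.4) = 49.64/86.36 ≈ 0.574803  ⇒  C ≈ 54.9142°
Check: A + B + C ≈ 180°

A = 110.6°, B = 14.52°, C = 54.91°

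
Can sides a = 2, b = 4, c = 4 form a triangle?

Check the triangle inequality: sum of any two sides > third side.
a + b vs c: 2 + 4 = 6 > 4  ✓
a + c vs b: 2 + 4 = 6 > 4  ✓
b + c vs a: 4 + 4 = 8 > 2  ✓

Yes, triangle inequality satisfied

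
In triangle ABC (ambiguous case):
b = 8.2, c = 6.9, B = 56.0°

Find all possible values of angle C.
b/sin(B) = c/sin(C)  ⇒  sin(C) = c·sin(B)/b = 6.9·sin(56.0°)/8.2
sin(56.0°) ≈ 0.829038
sin(C) ≈ 6.9·0.829038/8.2 ≈ 5.72036/8.2 ≈ 0.697605
Candidate 1: C₁ = arcsin(0.697605) ≈ 44.2352°  →  A = 180° − 56.0° − 44.2352° ≈ 79.7648° > 0, valid
Candidate 2: C₂ = 180° − C₁ ≈ 135.765°  →  A = 180° − 56.0° − 135.765° ≈ -11.7648° ≤ 0, not a valid triangle

C = 44.24° (one solution)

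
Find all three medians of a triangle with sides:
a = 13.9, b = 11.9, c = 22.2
Median formula: m_a = ½√(2b² + 2c² − a²) (and cyclically). a² = 193.21, b² = 141.61, c² = 492.84.
m_a = ½√(2·141.61 + 2·492.84 − 193.21) = ½√1075.69 ≈ ½·32.7977 ≈ 16.3989
m_b = ½√(2·193.21 + 2·492.84 − 141.61) = ½√1230.49 ≈ ½·35.0783 ≈ 17.5392
m_c = ½√(2·193.21 + 2·141.61 − 492.84) = ½√176.8 ≈ ½·13.2966 ≈ 6.64831

m_a = 16.4, m_b = 17.54, m_c = 6.648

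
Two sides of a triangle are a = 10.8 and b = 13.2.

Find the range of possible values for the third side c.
Triangle inequality: |a − b| < c < a + b
|a − b| = |10.8 − 13.2| = 2.4
a + b = 10.8 + 13.2 = 24

2.4 < c < 24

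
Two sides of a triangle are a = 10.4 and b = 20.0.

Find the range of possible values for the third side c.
Triangle inequality: |a − b| < c < a + b
|a − b| = |10.4 − 20.0| = 9.6
a + b = 10.4 + 20.0 = 30.4

9.6 < c < 30.4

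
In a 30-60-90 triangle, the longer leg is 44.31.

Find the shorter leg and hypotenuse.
In a 30-60-90 triangle the sides are in ratio 1 : √3 : 2, so short leg = long leg/√3 and hypotenuse = 2·(short leg).
Short leg = 44.31/√3 ≈ 44.31/1.73205 ≈ 25.5824
Hypotenuse = 2·25.5824 ≈ 51.1648

Short leg = 25.58, Hypotenuse = 51.16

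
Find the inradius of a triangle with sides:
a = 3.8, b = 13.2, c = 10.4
r = Area/s where s is the semi-perimeter.
s = (3.8 + 13.2 + 10.4)/2 = 27.4/2 = 13.7
Area = √(s(s−a)(s−b)(s−c)) = √(13.7·9.9·0.5·3.3) ≈ √223.79 ≈ 14.9596
r ≈ 14.9596/13.7 ≈ 1.09194

r = 1.092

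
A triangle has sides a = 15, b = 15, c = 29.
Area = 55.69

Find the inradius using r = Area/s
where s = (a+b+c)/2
s = (15 + 15 + 29)/2 = 59/2 = 29.5
r = Area/s = 55.69/29.5 ≈ 1.8878

r = 1.888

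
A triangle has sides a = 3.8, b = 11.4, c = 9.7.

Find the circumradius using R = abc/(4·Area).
First find the area with Heron's formula.
s = (3.8 + 11.4 + 9.7)/2 = 12.45
Area = √(s(s−a)(s−b)(s−c)) = √(12.45·8.65·1.05·2.75) ≈ √310.962 ≈ 17.6341
abc = 3.8·11.4·9.7 = 420.204
R = abc/(4·Area) ≈ 420.204/(4·17.6341) = 420.204/70.5365 ≈ 5.95726

R = 5.957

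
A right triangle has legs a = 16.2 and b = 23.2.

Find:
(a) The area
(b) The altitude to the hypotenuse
(a) The legs are perpendicular, so Area = ½·a·b = ½·16.2·23.2 = ½·375.84 = 187.92
(b) Hypotenuse c = √(a² + b²) = √(262.44 + 538.24) = √800.68 ≈ 28.2963
    Area = ½·c·h_c  ⇒  h_c = 2·Area/c = 375.84/28.2963 ≈ 13.2823

Area = 187.92, h_c = 13.28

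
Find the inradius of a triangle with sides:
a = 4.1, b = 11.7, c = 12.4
r = Area/s where s is the semi-perimeter.
s = (4.1 + 11.7 + 12.4)/2 = 28.2/2 = 14.1
Area = √(s(s−a)(s−b)(s−c)) = √(14.1·10·2.4·1.7) ≈ √575.28 ≈ 23.985
r ≈ 23.985/14.1 ≈ 1.70106

r = 1.701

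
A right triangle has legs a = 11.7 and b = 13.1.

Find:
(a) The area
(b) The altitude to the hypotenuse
(a) The legs are perpendicular, so Area = ½·a·b = ½·11.7·13.1 = ½·153.27 = 76.635
(b) Hypotenuse c = √(a² + b²) = √(136.89 + 171.61) = √308.5 ≈ 17.5642
    Area = ½·c·h_c  ⇒  h_c = 2·Area/c = 153.27/17.5642 ≈ 8.72629

Area = 76.635, h_c = 8.726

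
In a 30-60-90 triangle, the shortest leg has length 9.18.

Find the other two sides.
In a 30-60-90 triangle the sides are in ratio 1 : √3 : 2 (short leg : long leg : hypotenuse).
Long leg = 9.18·√3 ≈ 9.18·1.73205 ≈ 15.9002
Hypotenuse = 2·9.18 = 18.36

Long leg = 9.18√3 = 15.9, Hypotenuse = 18.36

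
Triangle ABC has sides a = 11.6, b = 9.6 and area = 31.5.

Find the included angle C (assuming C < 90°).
Area = ½·a·b·sin(C)  ⇒  sin(C) = 2·Area/(a·b) = 2·31.5/(11.6·9.6) = 63/111.36 ≈ 0.565733
C = arcsin(0.565733) ≈ 34.4532° (taking the acute solution since C < 90°)

C = 34.45°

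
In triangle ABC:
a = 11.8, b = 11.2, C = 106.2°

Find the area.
Two sides and the included angle (SAS): A = ½·a·b·sin(C) = ½·11.8·11.2·sin(106.2°)
sin(106.2°) ≈ 0.960294
A ≈ ½·132.16·0.960294 = 66.08·0.960294 ≈ 63.4562

Area = 63.46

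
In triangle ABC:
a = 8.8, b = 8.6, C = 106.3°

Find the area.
Two sides and the included angle (SAS): A = ½·a·b·sin(C) = ½·8.8·8.6·sin(106.3°)
sin(106.3°) ≈ 0.959805
A ≈ ½·75.68·0.959805 = 37.84·0.959805 ≈ 36.319

Area = 36.32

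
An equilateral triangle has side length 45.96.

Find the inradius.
r = Area/s with s the semi-perimeter.
Area = (√3/4)·45.96² = (√3/4)·2112.3216 ≈ 0.433013·2112.3216 ≈ 914.662
s = 3·45.96/2 = 68.94
r ≈ 914.662/68.94 ≈ 13.2675
(Equivalently r = side/(2√3) = 45.96/3.4641 ≈ 13.2675.)

r = 13.27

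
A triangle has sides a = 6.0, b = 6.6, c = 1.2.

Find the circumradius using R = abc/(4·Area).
First find the area with Heron's formula.
s = (6.0 + 6.6 + 1.2)/2 = 6.9
Area = √(s(s−a)(s−b)(s−c)) = √(6.9·0.9·0.3·5.7) ≈ √10.6191 ≈ 3.2587
abc = 6.0·6.6·1.2 = 47.52
R = abc/(4·Area) ≈ 47.52/(4·3.2587) = 47.52/13.0348 ≈ 3.64563

R = 3.646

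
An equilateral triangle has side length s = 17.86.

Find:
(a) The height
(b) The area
(a) The height splits the triangle into two 30-60-90 halves: h = s·√3/2 = 17.86·1.73205/2 ≈ 30.9344/2 ≈ 15.4672
(b) Area = (√3/4)·s² = (√3/4)·17.86² = (√3/4)·318.9796 ≈ 0.433013·318.9796 ≈ 138.122

Height = 15.47, Area = 138.1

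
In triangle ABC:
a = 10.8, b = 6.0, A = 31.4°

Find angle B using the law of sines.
a/sin(A) = b/sin(B)  ⇒  sin(B) = b·sin(A)/a = 6.0·sin(31.4°)/10.8
sin(31.4°) ≈ 0.52101
sin(B) ≈ 6.0·0.52101/10.8 ≈ 3.12606/10.8 ≈ 0.28945
B = arcsin(0.28945) ≈ 16.825°
(Since b ≤ a we need B ≤ A, so the obtuse alternative 180° − 16.825° ≈ 163.175° is rejected.)

B = 16.83°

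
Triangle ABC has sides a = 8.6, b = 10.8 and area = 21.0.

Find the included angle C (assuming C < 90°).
Area = ½·a·b·sin(C)  ⇒  sin(C) = 2·Area/(a·b) = 2·21.0/(8.6·10.8) = 42/92.88 ≈ 0.452196
C = arcsin(0.452196) ≈ 26.8847° (taking the acute solution since C < 90°)

C = 26.88°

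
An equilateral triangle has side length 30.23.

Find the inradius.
r = Area/s with s the semi-perimeter.
Area = (√3/4)·30.23² = (√3/4)·913.8529 ≈ 0.433013·913.8529 ≈ 395.71
s = 3·30.23/2 = 45.345
r ≈ 395.71/45.345 ≈ 8.72665
(Equivalently r = side/(2√3) = 30.23/3.4641 ≈ 8.72665.)

r = 8.727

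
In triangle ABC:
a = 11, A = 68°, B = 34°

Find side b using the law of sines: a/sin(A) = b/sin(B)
a/sin(A) = b/sin(B)  ⇒  b = a·sin(B)/sin(A) = 11·sin(34°)/sin(68°)
sin(34°) ≈ 0.559193, sin(68°) ≈ 0.927184
b ≈ 11·0.559193/0.927184 ≈ 6.15112/0.927184 ≈ 6.6342

b = 6.634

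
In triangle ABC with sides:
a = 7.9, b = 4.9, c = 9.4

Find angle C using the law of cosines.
c² = a² + b² − 2ab·cos(C)  ⇒  cos(C) = (a² + b² − c²)/(2ab)
cos(C) = (7.9² + 4.9² − 9.4²)/(2·7.9·4.9) = (62.41 + 24.01 − 88.36)/77.42 = -1.94/77.42 ≈ -0.0250581
C = arccos(-0.0250581) ≈ 91.4359°

C = 91.44°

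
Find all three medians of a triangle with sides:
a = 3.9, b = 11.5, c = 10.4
Median formula: m_a = ½√(2b² + 2c² − a²) (and cyclically). a² = 15.21, b² = 132.25, c² = 108.16.
m_a = ½√(2·132.25 + 2·108.16 − 15.21) = ½√465.61 ≈ ½·21.578 ≈ 10.789
m_b = ½√(2·15.21 + 2·108.16 − 132.25) = ½√114.49 ≈ ½·10.7 ≈ 5.35
m_c = ½√(2·15.21 + 2·132.25 − 108.16) = ½√186.76 ≈ ½·13.666 ≈ 6.83301

m_a = 10.79, m_b = 5.35, m_c = 6.833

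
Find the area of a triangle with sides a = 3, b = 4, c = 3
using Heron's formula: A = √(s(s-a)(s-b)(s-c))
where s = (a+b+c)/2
s = (3 + 4 + 3)/2 = 10/2 = 5
s − a = 2, s − b = 1, s − c = 2
s(s−a)(s−b)(s−c) = 5·2·1·2 = 20
Area = √20 ≈ 4.47214

s = 5.0, Area = 4.472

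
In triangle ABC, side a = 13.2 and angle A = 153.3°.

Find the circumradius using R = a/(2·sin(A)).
R = a/(2·sin(A)) = 13.2/(2·sin(153.3°))
sin(153.3°) ≈ 0.449319
R ≈ 13.2/(2·0.449319) = 13.2/0.898638 ≈ 14.6889

R = 14.69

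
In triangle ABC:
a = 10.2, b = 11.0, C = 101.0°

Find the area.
Two sides and the included angle (SAS): A = ½·a·b·sin(C) = ½·10.2·11.0·sin(101.0°)
sin(101.0°) ≈ 0.981627
A ≈ ½·112.2·0.981627 = 56.1·0.981627 ≈ 55.0693

Area = 55.07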